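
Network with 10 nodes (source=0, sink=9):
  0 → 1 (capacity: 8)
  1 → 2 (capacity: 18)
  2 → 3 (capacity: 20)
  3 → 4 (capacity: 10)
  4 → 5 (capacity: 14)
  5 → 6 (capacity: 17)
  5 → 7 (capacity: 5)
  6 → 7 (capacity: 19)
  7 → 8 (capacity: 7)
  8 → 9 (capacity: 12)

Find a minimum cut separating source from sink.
Min cut value = 7, edges: (7,8)

Min cut value: 7
Partition: S = [0, 1, 2, 3, 4, 5, 6, 7], T = [8, 9]
Cut edges: (7,8)

By max-flow min-cut theorem, max flow = min cut = 7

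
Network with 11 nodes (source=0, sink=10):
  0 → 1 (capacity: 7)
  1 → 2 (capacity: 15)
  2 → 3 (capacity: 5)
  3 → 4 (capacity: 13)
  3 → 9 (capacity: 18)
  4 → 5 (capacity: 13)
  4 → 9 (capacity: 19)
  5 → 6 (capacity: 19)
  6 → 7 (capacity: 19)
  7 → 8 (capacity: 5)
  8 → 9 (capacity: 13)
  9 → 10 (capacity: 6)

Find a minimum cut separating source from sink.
Min cut value = 5, edges: (2,3)

Min cut value: 5
Partition: S = [0, 1, 2], T = [3, 4, 5, 6, 7, 8, 9, 10]
Cut edges: (2,3)

By max-flow min-cut theorem, max flow = min cut = 5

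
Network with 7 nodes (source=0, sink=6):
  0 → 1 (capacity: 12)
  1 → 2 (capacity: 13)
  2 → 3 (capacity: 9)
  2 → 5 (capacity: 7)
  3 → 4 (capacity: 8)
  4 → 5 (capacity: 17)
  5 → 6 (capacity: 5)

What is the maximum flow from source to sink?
Maximum flow = 5

Max flow: 5

Flow assignment:
  0 → 1: 5/12
  1 → 2: 5/13
  2 → 3: 5/9
  3 → 4: 5/8
  4 → 5: 5/17
  5 → 6: 5/5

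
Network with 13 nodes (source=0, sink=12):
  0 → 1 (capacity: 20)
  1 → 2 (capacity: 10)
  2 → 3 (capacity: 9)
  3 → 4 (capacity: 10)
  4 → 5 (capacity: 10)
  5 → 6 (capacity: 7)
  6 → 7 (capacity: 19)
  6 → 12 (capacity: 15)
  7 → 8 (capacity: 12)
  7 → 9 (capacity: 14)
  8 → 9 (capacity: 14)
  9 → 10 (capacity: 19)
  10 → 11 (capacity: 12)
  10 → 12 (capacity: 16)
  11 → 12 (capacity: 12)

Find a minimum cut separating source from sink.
Min cut value = 7, edges: (5,6)

Min cut value: 7
Partition: S = [0, 1, 2, 3, 4, 5], T = [6, 7, 8, 9, 10, 11, 12]
Cut edges: (5,6)

By max-flow min-cut theorem, max flow = min cut = 7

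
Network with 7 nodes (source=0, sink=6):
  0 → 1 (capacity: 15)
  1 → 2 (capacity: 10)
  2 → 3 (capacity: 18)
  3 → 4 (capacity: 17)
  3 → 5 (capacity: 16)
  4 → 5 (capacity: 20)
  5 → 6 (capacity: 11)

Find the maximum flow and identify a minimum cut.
Max flow = 10, Min cut edges: (1,2)

Maximum flow: 10
Minimum cut: (1,2)
Partition: S = [0, 1], T = [2, 3, 4, 5, 6]

Max-flow min-cut theorem verified: both equal 10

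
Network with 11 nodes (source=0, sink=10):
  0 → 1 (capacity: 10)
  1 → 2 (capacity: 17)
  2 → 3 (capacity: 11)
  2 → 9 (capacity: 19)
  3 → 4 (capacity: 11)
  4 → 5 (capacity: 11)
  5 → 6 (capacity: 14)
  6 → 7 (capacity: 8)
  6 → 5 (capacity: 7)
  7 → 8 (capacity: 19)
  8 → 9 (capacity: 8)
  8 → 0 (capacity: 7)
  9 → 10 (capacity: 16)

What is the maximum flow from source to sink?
Maximum flow = 10

Max flow: 10

Flow assignment:
  0 → 1: 10/10
  1 → 2: 10/17
  2 → 9: 10/19
  9 → 10: 10/16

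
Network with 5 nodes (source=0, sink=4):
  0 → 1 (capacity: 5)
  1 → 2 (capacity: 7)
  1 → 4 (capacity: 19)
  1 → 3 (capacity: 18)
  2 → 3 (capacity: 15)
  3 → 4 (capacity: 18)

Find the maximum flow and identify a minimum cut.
Max flow = 5, Min cut edges: (0,1)

Maximum flow: 5
Minimum cut: (0,1)
Partition: S = [0], T = [1, 2, 3, 4]

Max-flow min-cut theorem verified: both equal 5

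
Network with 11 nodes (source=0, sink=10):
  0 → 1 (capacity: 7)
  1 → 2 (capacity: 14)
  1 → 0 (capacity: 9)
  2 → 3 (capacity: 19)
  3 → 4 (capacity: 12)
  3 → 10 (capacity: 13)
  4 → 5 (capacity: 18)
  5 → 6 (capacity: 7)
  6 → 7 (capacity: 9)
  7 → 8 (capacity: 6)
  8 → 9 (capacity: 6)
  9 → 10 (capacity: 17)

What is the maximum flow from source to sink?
Maximum flow = 7

Max flow: 7

Flow assignment:
  0 → 1: 7/7
  1 → 2: 7/14
  2 → 3: 7/19
  3 → 10: 7/13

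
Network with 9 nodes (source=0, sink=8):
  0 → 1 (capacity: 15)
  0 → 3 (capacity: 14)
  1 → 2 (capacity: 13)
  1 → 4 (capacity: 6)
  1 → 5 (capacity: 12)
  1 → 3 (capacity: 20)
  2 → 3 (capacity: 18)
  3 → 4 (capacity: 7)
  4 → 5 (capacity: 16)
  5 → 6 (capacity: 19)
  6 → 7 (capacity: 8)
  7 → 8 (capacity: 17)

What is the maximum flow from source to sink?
Maximum flow = 8

Max flow: 8

Flow assignment:
  0 → 1: 1/15
  0 → 3: 7/14
  1 → 5: 1/12
  3 → 4: 7/7
  4 → 5: 7/16
  5 → 6: 8/19
  6 → 7: 8/8
  7 → 8: 8/17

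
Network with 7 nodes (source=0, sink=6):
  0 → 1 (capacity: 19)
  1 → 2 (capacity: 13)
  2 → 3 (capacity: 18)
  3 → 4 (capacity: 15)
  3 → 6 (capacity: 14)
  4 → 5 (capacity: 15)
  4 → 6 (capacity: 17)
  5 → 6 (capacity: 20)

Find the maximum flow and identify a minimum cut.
Max flow = 13, Min cut edges: (1,2)

Maximum flow: 13
Minimum cut: (1,2)
Partition: S = [0, 1], T = [2, 3, 4, 5, 6]

Max-flow min-cut theorem verified: both equal 13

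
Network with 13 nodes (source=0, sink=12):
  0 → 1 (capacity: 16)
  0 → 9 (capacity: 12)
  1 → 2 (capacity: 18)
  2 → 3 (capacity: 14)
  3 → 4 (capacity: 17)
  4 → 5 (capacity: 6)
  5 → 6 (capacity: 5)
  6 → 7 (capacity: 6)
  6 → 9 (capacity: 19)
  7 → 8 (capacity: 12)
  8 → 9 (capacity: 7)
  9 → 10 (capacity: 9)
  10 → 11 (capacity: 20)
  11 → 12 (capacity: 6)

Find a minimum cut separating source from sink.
Min cut value = 6, edges: (11,12)

Min cut value: 6
Partition: S = [0, 1, 2, 3, 4, 5, 6, 7, 8, 9, 10, 11], T = [12]
Cut edges: (11,12)

By max-flow min-cut theorem, max flow = min cut = 6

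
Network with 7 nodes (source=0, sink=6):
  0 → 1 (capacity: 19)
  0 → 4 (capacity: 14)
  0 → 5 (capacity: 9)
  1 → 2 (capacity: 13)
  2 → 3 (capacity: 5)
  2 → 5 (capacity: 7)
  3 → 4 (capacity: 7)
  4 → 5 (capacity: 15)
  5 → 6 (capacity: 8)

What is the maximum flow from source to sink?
Maximum flow = 8

Max flow: 8

Flow assignment:
  0 → 1: 8/19
  1 → 2: 8/13
  2 → 3: 1/5
  2 → 5: 7/7
  3 → 4: 1/7
  4 → 5: 1/15
  5 → 6: 8/8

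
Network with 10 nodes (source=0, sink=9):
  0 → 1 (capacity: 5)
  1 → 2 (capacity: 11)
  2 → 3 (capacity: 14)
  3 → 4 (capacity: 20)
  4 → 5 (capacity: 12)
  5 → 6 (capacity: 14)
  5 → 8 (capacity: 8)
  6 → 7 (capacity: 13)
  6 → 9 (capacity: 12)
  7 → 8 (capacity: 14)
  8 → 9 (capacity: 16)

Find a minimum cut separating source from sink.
Min cut value = 5, edges: (0,1)

Min cut value: 5
Partition: S = [0], T = [1, 2, 3, 4, 5, 6, 7, 8, 9]
Cut edges: (0,1)

By max-flow min-cut theorem, max flow = min cut = 5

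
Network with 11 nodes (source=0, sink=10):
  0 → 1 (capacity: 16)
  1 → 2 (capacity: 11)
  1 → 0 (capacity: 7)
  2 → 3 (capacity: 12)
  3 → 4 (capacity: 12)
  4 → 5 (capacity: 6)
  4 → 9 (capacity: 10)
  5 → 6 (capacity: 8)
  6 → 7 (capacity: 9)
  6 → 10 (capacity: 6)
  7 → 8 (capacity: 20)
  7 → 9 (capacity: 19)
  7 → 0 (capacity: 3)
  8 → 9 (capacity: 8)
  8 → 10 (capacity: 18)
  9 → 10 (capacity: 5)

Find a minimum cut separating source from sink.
Min cut value = 11, edges: (4,5), (9,10)

Min cut value: 11
Partition: S = [0, 1, 2, 3, 4, 9], T = [5, 6, 7, 8, 10]
Cut edges: (4,5), (9,10)

By max-flow min-cut theorem, max flow = min cut = 11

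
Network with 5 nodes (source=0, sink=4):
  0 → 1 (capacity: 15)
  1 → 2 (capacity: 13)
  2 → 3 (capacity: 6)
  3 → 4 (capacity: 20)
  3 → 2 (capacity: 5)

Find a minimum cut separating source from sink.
Min cut value = 6, edges: (2,3)

Min cut value: 6
Partition: S = [0, 1, 2], T = [3, 4]
Cut edges: (2,3)

By max-flow min-cut theorem, max flow = min cut = 6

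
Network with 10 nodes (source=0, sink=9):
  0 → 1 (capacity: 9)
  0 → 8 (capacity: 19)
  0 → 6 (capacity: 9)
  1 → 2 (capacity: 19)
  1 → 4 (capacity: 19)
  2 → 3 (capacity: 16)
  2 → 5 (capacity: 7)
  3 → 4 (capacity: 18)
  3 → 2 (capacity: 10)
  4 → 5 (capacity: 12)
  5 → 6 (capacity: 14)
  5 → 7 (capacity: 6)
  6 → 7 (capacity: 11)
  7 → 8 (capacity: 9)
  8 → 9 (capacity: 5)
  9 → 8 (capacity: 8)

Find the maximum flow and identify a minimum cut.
Max flow = 5, Min cut edges: (8,9)

Maximum flow: 5
Minimum cut: (8,9)
Partition: S = [0, 1, 2, 3, 4, 5, 6, 7, 8], T = [9]

Max-flow min-cut theorem verified: both equal 5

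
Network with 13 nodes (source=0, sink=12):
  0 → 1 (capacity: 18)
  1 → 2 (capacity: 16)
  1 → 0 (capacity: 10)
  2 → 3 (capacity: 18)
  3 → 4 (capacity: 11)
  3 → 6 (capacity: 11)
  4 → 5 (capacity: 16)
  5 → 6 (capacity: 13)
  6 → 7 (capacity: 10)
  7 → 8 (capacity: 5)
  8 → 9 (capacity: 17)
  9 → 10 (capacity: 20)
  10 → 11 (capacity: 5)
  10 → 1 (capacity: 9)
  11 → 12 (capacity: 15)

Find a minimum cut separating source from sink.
Min cut value = 5, edges: (10,11)

Min cut value: 5
Partition: S = [0, 1, 2, 3, 4, 5, 6, 7, 8, 9, 10], T = [11, 12]
Cut edges: (10,11)

By max-flow min-cut theorem, max flow = min cut = 5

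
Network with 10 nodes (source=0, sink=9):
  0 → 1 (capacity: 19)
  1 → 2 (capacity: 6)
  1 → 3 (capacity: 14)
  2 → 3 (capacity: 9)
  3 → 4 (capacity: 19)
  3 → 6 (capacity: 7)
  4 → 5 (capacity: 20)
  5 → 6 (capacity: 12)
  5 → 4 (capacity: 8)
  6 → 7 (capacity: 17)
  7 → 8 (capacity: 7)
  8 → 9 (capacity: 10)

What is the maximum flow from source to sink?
Maximum flow = 7

Max flow: 7

Flow assignment:
  0 → 1: 7/19
  1 → 2: 5/6
  1 → 3: 2/14
  2 → 3: 5/9
  3 → 4: 7/19
  4 → 5: 7/20
  5 → 6: 7/12
  6 → 7: 7/17
  7 → 8: 7/7
  8 → 9: 7/10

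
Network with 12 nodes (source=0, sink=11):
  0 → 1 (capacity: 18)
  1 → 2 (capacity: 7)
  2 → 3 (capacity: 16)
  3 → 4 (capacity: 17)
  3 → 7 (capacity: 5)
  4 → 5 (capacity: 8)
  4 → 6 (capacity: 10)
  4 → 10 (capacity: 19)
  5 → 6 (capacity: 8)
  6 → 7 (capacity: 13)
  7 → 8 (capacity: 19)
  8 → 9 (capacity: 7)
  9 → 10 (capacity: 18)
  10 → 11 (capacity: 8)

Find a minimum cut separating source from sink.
Min cut value = 7, edges: (1,2)

Min cut value: 7
Partition: S = [0, 1], T = [2, 3, 4, 5, 6, 7, 8, 9, 10, 11]
Cut edges: (1,2)

By max-flow min-cut theorem, max flow = min cut = 7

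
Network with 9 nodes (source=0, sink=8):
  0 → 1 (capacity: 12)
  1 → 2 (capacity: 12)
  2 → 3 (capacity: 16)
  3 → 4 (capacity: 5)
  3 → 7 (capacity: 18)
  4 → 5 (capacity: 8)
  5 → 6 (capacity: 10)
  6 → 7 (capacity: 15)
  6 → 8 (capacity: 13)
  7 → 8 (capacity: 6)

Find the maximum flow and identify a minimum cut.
Max flow = 11, Min cut edges: (3,4), (7,8)

Maximum flow: 11
Minimum cut: (3,4), (7,8)
Partition: S = [0, 1, 2, 3, 7], T = [4, 5, 6, 8]

Max-flow min-cut theorem verified: both equal 11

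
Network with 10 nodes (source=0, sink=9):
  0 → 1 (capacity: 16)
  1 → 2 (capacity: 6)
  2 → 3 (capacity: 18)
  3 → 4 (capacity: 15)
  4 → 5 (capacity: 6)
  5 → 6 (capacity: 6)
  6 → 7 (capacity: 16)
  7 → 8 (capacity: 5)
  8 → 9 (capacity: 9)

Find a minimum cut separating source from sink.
Min cut value = 5, edges: (7,8)

Min cut value: 5
Partition: S = [0, 1, 2, 3, 4, 5, 6, 7], T = [8, 9]
Cut edges: (7,8)

By max-flow min-cut theorem, max flow = min cut = 5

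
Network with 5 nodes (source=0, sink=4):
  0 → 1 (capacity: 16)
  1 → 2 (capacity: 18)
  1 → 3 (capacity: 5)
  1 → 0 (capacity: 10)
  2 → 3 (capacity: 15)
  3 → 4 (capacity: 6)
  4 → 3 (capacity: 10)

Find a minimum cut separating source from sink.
Min cut value = 6, edges: (3,4)

Min cut value: 6
Partition: S = [0, 1, 2, 3], T = [4]
Cut edges: (3,4)

By max-flow min-cut theorem, max flow = min cut = 6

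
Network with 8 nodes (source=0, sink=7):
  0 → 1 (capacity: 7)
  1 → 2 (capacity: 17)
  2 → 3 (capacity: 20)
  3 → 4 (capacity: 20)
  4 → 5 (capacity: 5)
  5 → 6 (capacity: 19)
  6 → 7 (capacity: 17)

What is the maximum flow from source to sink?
Maximum flow = 5

Max flow: 5

Flow assignment:
  0 → 1: 5/7
  1 → 2: 5/17
  2 → 3: 5/20
  3 → 4: 5/20
  4 → 5: 5/5
  5 → 6: 5/19
  6 → 7: 5/17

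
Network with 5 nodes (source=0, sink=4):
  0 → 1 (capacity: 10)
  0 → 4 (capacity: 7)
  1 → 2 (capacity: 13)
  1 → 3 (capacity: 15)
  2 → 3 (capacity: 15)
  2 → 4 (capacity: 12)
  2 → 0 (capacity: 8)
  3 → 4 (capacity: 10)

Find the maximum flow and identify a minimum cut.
Max flow = 17, Min cut edges: (0,1), (0,4)

Maximum flow: 17
Minimum cut: (0,1), (0,4)
Partition: S = [0], T = [1, 2, 3, 4]

Max-flow min-cut theorem verified: both equal 17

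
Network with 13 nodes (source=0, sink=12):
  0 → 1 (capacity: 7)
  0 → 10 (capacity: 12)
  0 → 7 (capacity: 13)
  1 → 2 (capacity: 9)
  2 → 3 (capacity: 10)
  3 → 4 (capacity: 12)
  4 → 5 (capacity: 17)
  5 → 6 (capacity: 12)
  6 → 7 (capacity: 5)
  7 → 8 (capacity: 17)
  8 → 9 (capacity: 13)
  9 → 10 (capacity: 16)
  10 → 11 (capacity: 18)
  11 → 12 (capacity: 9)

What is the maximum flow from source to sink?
Maximum flow = 9

Max flow: 9

Flow assignment:
  0 → 1: 5/7
  0 → 7: 4/13
  1 → 2: 5/9
  2 → 3: 5/10
  3 → 4: 5/12
  4 → 5: 5/17
  5 → 6: 5/12
  6 → 7: 5/5
  7 → 8: 9/17
  8 → 9: 9/13
  9 → 10: 9/16
  10 → 11: 9/18
  11 → 12: 9/9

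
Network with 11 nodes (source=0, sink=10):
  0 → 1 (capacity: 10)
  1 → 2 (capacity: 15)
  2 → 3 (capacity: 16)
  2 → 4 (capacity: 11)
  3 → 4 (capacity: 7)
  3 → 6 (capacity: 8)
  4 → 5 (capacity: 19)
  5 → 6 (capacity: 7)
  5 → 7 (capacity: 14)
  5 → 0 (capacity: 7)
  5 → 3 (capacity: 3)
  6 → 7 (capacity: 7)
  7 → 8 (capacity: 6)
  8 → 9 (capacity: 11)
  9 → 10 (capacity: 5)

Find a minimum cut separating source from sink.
Min cut value = 5, edges: (9,10)

Min cut value: 5
Partition: S = [0, 1, 2, 3, 4, 5, 6, 7, 8, 9], T = [10]
Cut edges: (9,10)

By max-flow min-cut theorem, max flow = min cut = 5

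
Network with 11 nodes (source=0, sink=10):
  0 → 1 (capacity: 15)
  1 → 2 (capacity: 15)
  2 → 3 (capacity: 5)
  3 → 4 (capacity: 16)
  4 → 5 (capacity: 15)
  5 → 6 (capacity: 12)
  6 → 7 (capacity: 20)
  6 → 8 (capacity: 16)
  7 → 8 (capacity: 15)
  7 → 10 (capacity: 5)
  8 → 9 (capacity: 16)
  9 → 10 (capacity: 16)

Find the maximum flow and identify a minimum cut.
Max flow = 5, Min cut edges: (2,3)

Maximum flow: 5
Minimum cut: (2,3)
Partition: S = [0, 1, 2], T = [3, 4, 5, 6, 7, 8, 9, 10]

Max-flow min-cut theorem verified: both equal 5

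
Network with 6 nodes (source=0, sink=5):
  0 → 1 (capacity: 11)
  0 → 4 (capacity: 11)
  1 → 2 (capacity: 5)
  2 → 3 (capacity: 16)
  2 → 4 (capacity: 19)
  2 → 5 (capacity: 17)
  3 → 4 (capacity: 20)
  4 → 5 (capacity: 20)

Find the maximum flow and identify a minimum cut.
Max flow = 16, Min cut edges: (0,4), (1,2)

Maximum flow: 16
Minimum cut: (0,4), (1,2)
Partition: S = [0, 1], T = [2, 3, 4, 5]

Max-flow min-cut theorem verified: both equal 16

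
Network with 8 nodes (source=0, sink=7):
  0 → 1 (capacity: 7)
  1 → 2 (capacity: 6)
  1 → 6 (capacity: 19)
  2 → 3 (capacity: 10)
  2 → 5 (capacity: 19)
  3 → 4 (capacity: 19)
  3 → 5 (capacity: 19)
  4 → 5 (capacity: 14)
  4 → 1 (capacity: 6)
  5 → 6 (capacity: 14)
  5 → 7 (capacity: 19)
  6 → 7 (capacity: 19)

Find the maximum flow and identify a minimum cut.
Max flow = 7, Min cut edges: (0,1)

Maximum flow: 7
Minimum cut: (0,1)
Partition: S = [0], T = [1, 2, 3, 4, 5, 6, 7]

Max-flow min-cut theorem verified: both equal 7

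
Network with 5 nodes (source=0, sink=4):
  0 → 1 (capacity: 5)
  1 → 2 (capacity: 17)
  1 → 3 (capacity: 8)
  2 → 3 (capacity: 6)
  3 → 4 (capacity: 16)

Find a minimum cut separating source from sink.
Min cut value = 5, edges: (0,1)

Min cut value: 5
Partition: S = [0], T = [1, 2, 3, 4]
Cut edges: (0,1)

By max-flow min-cut theorem, max flow = min cut = 5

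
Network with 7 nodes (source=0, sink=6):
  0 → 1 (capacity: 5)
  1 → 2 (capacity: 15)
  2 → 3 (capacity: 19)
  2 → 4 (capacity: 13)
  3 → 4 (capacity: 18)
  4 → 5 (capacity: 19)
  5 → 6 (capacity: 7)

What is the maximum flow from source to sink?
Maximum flow = 5

Max flow: 5

Flow assignment:
  0 → 1: 5/5
  1 → 2: 5/15
  2 → 4: 5/13
  4 → 5: 5/19
  5 → 6: 5/7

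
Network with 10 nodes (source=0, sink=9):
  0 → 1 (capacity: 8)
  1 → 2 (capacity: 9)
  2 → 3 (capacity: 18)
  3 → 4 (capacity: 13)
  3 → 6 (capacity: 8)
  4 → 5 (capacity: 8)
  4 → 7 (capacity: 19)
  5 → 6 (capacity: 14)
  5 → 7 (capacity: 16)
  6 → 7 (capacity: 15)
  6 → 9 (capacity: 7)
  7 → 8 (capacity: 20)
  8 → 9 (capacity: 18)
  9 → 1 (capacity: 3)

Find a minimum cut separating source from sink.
Min cut value = 8, edges: (0,1)

Min cut value: 8
Partition: S = [0], T = [1, 2, 3, 4, 5, 6, 7, 8, 9]
Cut edges: (0,1)

By max-flow min-cut theorem, max flow = min cut = 8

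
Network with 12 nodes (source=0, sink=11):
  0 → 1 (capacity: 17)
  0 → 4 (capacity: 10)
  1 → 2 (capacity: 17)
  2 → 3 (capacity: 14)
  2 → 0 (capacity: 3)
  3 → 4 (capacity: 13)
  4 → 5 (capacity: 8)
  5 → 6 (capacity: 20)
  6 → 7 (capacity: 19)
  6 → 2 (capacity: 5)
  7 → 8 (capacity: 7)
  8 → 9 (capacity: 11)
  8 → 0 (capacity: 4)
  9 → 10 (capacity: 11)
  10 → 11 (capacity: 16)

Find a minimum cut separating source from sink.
Min cut value = 7, edges: (7,8)

Min cut value: 7
Partition: S = [0, 1, 2, 3, 4, 5, 6, 7], T = [8, 9, 10, 11]
Cut edges: (7,8)

By max-flow min-cut theorem, max flow = min cut = 7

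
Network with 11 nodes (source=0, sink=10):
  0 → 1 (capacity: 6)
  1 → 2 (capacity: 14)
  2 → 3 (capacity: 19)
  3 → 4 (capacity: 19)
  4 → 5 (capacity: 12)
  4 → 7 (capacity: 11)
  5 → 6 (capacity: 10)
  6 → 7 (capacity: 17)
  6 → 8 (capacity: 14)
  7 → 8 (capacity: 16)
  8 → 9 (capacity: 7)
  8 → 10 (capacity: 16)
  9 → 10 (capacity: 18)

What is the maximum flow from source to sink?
Maximum flow = 6

Max flow: 6

Flow assignment:
  0 → 1: 6/6
  1 → 2: 6/14
  2 → 3: 6/19
  3 → 4: 6/19
  4 → 7: 6/11
  7 → 8: 6/16
  8 → 10: 6/16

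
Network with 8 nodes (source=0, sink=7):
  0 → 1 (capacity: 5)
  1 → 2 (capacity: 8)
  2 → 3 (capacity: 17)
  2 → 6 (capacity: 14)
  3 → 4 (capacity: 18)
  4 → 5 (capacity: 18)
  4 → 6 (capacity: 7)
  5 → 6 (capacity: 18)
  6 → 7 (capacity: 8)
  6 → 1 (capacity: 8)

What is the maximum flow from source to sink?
Maximum flow = 5

Max flow: 5

Flow assignment:
  0 → 1: 5/5
  1 → 2: 5/8
  2 → 6: 5/14
  6 → 7: 5/8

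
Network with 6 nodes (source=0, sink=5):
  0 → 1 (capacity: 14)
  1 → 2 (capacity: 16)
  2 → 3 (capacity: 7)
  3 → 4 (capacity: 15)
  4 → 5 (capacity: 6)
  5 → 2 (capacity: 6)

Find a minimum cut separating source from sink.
Min cut value = 6, edges: (4,5)

Min cut value: 6
Partition: S = [0, 1, 2, 3, 4], T = [5]
Cut edges: (4,5)

By max-flow min-cut theorem, max flow = min cut = 6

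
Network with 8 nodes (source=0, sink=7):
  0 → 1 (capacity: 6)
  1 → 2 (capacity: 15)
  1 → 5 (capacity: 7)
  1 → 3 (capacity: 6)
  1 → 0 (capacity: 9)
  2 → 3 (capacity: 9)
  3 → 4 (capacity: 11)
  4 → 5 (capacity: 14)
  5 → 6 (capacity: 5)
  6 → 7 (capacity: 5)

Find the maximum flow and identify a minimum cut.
Max flow = 5, Min cut edges: (6,7)

Maximum flow: 5
Minimum cut: (6,7)
Partition: S = [0, 1, 2, 3, 4, 5, 6], T = [7]

Max-flow min-cut theorem verified: both equal 5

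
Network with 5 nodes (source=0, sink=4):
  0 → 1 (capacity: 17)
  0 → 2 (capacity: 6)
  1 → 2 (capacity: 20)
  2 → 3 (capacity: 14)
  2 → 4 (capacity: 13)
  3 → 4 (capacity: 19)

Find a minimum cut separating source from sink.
Min cut value = 23, edges: (0,1), (0,2)

Min cut value: 23
Partition: S = [0], T = [1, 2, 3, 4]
Cut edges: (0,1), (0,2)

By max-flow min-cut theorem, max flow = min cut = 23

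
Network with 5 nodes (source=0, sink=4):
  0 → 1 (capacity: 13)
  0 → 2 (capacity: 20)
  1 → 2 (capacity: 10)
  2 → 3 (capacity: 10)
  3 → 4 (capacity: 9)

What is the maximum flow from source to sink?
Maximum flow = 9

Max flow: 9

Flow assignment:
  0 → 1: 9/13
  1 → 2: 9/10
  2 → 3: 9/10
  3 → 4: 9/9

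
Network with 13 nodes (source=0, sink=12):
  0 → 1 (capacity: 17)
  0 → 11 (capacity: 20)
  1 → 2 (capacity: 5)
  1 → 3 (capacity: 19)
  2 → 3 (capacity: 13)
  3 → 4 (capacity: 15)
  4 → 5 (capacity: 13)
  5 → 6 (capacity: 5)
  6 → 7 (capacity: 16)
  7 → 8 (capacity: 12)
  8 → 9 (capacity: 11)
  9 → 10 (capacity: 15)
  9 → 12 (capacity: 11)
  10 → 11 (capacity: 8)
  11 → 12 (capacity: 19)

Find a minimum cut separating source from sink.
Min cut value = 24, edges: (5,6), (11,12)

Min cut value: 24
Partition: S = [0, 1, 2, 3, 4, 5, 10, 11], T = [6, 7, 8, 9, 12]
Cut edges: (5,6), (11,12)

By max-flow min-cut theorem, max flow = min cut = 24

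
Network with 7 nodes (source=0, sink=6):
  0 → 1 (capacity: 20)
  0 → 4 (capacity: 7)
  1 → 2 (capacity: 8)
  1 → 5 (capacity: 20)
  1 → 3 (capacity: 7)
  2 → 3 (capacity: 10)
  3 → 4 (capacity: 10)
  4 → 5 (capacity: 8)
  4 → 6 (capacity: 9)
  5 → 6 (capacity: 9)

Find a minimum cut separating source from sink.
Min cut value = 18, edges: (4,6), (5,6)

Min cut value: 18
Partition: S = [0, 1, 2, 3, 4, 5], T = [6]
Cut edges: (4,6), (5,6)

By max-flow min-cut theorem, max flow = min cut = 18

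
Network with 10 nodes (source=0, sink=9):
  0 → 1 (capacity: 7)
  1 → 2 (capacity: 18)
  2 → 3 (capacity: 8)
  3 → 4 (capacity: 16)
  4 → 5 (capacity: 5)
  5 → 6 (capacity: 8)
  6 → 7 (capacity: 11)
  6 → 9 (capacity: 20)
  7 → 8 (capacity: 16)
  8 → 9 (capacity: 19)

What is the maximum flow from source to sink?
Maximum flow = 5

Max flow: 5

Flow assignment:
  0 → 1: 5/7
  1 → 2: 5/18
  2 → 3: 5/8
  3 → 4: 5/16
  4 → 5: 5/5
  5 → 6: 5/8
  6 → 9: 5/20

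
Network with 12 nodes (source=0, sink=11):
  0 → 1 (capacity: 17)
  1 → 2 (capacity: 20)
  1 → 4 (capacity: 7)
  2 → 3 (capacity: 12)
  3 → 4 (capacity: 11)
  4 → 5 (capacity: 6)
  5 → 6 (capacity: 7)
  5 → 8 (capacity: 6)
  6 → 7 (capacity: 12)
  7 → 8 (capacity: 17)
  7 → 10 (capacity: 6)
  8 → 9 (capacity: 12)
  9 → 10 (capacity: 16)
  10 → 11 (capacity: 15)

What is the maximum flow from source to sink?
Maximum flow = 6

Max flow: 6

Flow assignment:
  0 → 1: 6/17
  1 → 2: 6/20
  2 → 3: 6/12
  3 → 4: 6/11
  4 → 5: 6/6
  5 → 6: 6/7
  6 → 7: 6/12
  7 → 10: 6/6
  10 → 11: 6/15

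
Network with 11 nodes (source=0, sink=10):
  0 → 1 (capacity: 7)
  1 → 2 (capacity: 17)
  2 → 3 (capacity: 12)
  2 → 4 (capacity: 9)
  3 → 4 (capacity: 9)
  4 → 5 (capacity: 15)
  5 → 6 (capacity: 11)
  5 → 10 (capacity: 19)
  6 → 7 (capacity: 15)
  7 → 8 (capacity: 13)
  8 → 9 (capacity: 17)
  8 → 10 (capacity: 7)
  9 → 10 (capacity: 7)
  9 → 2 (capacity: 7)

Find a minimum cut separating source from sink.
Min cut value = 7, edges: (0,1)

Min cut value: 7
Partition: S = [0], T = [1, 2, 3, 4, 5, 6, 7, 8, 9, 10]
Cut edges: (0,1)

By max-flow min-cut theorem, max flow = min cut = 7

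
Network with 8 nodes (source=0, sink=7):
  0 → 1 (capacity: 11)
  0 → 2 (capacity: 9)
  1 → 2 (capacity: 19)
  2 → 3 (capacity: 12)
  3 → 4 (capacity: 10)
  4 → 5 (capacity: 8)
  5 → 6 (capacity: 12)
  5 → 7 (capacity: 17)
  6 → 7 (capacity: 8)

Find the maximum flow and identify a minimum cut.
Max flow = 8, Min cut edges: (4,5)

Maximum flow: 8
Minimum cut: (4,5)
Partition: S = [0, 1, 2, 3, 4], T = [5, 6, 7]

Max-flow min-cut theorem verified: both equal 8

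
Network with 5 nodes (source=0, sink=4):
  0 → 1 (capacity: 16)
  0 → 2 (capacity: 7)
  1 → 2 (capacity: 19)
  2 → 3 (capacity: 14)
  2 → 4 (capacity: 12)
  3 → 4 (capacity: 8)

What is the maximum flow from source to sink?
Maximum flow = 20

Max flow: 20

Flow assignment:
  0 → 1: 16/16
  0 → 2: 4/7
  1 → 2: 16/19
  2 → 3: 8/14
  2 → 4: 12/12
  3 → 4: 8/8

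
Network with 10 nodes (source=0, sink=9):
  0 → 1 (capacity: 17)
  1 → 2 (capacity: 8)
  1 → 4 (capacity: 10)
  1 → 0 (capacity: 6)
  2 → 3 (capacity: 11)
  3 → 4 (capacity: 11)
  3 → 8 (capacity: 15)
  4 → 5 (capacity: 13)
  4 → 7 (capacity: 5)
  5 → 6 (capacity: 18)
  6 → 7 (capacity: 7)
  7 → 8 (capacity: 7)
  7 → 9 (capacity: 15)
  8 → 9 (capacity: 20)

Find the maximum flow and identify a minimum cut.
Max flow = 17, Min cut edges: (0,1)

Maximum flow: 17
Minimum cut: (0,1)
Partition: S = [0], T = [1, 2, 3, 4, 5, 6, 7, 8, 9]

Max-flow min-cut theorem verified: both equal 17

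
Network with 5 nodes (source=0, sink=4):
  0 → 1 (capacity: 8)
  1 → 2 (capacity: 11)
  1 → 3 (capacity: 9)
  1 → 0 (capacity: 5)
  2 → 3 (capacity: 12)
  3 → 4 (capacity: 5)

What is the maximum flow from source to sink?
Maximum flow = 5

Max flow: 5

Flow assignment:
  0 → 1: 5/8
  1 → 3: 5/9
  3 → 4: 5/5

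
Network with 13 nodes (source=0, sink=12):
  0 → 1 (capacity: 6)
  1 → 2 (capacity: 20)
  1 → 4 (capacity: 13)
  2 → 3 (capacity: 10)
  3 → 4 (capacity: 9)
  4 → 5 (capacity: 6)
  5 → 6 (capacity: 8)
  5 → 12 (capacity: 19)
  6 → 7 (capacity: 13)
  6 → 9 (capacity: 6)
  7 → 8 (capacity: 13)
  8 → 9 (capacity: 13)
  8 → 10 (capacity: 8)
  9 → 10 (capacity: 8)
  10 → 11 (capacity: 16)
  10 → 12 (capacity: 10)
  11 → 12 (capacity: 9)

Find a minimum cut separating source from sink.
Min cut value = 6, edges: (4,5)

Min cut value: 6
Partition: S = [0, 1, 2, 3, 4], T = [5, 6, 7, 8, 9, 10, 11, 12]
Cut edges: (4,5)

By max-flow min-cut theorem, max flow = min cut = 6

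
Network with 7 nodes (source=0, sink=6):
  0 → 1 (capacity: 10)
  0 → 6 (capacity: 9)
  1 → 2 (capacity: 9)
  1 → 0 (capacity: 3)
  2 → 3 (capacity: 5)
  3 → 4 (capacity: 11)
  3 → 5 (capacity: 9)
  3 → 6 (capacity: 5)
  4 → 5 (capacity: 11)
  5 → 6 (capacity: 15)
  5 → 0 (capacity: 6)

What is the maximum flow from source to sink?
Maximum flow = 14

Max flow: 14

Flow assignment:
  0 → 1: 5/10
  0 → 6: 9/9
  1 → 2: 5/9
  2 → 3: 5/5
  3 → 6: 5/5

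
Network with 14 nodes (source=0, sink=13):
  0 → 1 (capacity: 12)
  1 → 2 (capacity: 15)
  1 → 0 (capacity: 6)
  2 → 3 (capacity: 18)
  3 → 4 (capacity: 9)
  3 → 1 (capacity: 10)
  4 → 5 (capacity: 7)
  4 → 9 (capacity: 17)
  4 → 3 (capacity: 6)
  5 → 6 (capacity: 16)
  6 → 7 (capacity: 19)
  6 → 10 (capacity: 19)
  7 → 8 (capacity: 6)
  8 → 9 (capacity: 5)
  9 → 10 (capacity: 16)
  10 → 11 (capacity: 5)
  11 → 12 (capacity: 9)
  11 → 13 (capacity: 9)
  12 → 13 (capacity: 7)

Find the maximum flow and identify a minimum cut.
Max flow = 5, Min cut edges: (10,11)

Maximum flow: 5
Minimum cut: (10,11)
Partition: S = [0, 1, 2, 3, 4, 5, 6, 7, 8, 9, 10], T = [11, 12, 13]

Max-flow min-cut theorem verified: both equal 5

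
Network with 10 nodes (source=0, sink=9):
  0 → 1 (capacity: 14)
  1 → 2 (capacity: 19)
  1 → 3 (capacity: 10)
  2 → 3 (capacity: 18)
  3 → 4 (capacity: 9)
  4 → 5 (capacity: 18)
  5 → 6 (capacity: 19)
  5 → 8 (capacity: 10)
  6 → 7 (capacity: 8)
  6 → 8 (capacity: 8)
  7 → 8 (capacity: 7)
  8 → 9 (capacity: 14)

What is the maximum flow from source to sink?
Maximum flow = 9

Max flow: 9

Flow assignment:
  0 → 1: 9/14
  1 → 3: 9/10
  3 → 4: 9/9
  4 → 5: 9/18
  5 → 8: 9/10
  8 → 9: 9/14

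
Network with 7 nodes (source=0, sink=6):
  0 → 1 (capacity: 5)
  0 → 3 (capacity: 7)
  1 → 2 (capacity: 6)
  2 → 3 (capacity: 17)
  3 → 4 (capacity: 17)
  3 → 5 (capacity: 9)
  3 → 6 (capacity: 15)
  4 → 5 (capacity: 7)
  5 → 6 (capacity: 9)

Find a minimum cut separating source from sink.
Min cut value = 12, edges: (0,1), (0,3)

Min cut value: 12
Partition: S = [0], T = [1, 2, 3, 4, 5, 6]
Cut edges: (0,1), (0,3)

By max-flow min-cut theorem, max flow = min cut = 12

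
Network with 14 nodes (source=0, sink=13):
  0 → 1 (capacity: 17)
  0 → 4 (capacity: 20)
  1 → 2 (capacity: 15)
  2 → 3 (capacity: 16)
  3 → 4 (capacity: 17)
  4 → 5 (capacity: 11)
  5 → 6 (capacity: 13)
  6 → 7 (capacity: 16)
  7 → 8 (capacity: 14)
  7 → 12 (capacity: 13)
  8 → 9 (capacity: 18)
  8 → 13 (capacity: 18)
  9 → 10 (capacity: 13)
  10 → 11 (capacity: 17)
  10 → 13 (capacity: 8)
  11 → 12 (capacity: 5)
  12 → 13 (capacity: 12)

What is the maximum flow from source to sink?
Maximum flow = 11

Max flow: 11

Flow assignment:
  0 → 1: 11/17
  1 → 2: 11/15
  2 → 3: 11/16
  3 → 4: 11/17
  4 → 5: 11/11
  5 → 6: 11/13
  6 → 7: 11/16
  7 → 8: 11/14
  8 → 13: 11/18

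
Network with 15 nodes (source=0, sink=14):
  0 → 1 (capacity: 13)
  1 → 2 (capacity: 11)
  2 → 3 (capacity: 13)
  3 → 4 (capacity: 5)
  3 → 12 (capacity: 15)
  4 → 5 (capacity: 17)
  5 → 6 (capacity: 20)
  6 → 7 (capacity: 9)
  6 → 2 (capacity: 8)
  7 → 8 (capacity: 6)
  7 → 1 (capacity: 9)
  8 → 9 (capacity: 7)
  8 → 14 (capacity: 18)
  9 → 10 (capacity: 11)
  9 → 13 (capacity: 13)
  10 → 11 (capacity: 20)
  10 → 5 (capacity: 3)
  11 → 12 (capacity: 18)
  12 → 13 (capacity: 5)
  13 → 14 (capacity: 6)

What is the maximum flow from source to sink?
Maximum flow = 10

Max flow: 10

Flow assignment:
  0 → 1: 10/13
  1 → 2: 10/11
  2 → 3: 10/13
  3 → 4: 5/5
  3 → 12: 5/15
  4 → 5: 5/17
  5 → 6: 5/20
  6 → 7: 5/9
  7 → 8: 5/6
  8 → 14: 5/18
  12 → 13: 5/5
  13 → 14: 5/6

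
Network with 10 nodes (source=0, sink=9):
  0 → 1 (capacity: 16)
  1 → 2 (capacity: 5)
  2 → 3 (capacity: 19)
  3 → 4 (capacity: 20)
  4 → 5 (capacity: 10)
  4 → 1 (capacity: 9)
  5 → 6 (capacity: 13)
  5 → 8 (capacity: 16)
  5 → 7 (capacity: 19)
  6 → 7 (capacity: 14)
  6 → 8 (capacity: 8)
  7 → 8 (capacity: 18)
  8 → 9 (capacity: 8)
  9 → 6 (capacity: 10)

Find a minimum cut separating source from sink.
Min cut value = 5, edges: (1,2)

Min cut value: 5
Partition: S = [0, 1], T = [2, 3, 4, 5, 6, 7, 8, 9]
Cut edges: (1,2)

By max-flow min-cut theorem, max flow = min cut = 5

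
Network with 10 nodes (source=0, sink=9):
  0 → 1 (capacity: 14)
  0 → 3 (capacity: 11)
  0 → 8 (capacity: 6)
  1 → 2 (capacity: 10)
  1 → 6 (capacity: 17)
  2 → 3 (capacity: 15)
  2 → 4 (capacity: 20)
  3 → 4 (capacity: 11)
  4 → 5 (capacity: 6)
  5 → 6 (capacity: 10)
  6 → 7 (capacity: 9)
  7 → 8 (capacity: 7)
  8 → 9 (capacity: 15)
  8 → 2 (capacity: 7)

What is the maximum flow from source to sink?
Maximum flow = 13

Max flow: 13

Flow assignment:
  0 → 1: 1/14
  0 → 3: 6/11
  0 → 8: 6/6
  1 → 6: 1/17
  3 → 4: 6/11
  4 → 5: 6/6
  5 → 6: 6/10
  6 → 7: 7/9
  7 → 8: 7/7
  8 → 9: 13/15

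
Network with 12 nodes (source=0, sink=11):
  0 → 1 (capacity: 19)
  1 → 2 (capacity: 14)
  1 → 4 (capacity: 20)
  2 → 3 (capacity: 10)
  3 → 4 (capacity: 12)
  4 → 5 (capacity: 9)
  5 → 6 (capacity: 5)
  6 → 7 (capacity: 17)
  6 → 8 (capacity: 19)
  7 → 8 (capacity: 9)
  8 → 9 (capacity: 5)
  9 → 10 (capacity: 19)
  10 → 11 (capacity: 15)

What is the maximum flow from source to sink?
Maximum flow = 5

Max flow: 5

Flow assignment:
  0 → 1: 5/19
  1 → 4: 5/20
  4 → 5: 5/9
  5 → 6: 5/5
  6 → 8: 5/19
  8 → 9: 5/5
  9 → 10: 5/19
  10 → 11: 5/15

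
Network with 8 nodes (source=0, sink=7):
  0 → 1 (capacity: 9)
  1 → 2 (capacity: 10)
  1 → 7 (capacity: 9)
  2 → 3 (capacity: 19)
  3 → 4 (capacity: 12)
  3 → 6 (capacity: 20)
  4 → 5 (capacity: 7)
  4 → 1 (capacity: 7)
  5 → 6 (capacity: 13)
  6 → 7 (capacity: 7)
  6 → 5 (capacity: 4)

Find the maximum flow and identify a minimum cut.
Max flow = 9, Min cut edges: (0,1)

Maximum flow: 9
Minimum cut: (0,1)
Partition: S = [0], T = [1, 2, 3, 4, 5, 6, 7]

Max-flow min-cut theorem verified: both equal 9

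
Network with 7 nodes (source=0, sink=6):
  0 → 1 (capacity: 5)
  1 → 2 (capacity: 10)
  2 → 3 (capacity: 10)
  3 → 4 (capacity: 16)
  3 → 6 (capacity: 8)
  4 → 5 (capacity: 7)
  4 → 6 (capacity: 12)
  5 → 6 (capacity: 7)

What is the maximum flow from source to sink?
Maximum flow = 5

Max flow: 5

Flow assignment:
  0 → 1: 5/5
  1 → 2: 5/10
  2 → 3: 5/10
  3 → 6: 5/8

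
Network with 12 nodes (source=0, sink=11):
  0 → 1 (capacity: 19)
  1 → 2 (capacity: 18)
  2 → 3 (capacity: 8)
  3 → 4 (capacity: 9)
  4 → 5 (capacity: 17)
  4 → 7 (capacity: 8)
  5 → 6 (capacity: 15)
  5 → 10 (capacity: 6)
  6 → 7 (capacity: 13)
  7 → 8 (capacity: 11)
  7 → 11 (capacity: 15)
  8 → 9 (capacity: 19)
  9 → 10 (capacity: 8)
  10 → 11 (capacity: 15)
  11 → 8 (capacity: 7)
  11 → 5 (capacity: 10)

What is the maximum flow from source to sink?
Maximum flow = 8

Max flow: 8

Flow assignment:
  0 → 1: 8/19
  1 → 2: 8/18
  2 → 3: 8/8
  3 → 4: 8/9
  4 → 7: 8/8
  7 → 11: 8/15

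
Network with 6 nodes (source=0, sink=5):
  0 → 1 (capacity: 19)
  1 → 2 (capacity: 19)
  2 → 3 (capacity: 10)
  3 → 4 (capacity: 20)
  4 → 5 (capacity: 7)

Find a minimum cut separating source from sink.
Min cut value = 7, edges: (4,5)

Min cut value: 7
Partition: S = [0, 1, 2, 3, 4], T = [5]
Cut edges: (4,5)

By max-flow min-cut theorem, max flow = min cut = 7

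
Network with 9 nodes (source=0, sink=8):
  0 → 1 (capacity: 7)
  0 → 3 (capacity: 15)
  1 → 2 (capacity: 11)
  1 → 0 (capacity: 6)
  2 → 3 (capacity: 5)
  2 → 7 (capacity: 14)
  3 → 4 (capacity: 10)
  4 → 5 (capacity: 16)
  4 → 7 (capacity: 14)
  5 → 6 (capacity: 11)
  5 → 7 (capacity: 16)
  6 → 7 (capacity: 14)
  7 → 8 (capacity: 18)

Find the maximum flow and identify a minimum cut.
Max flow = 17, Min cut edges: (0,1), (3,4)

Maximum flow: 17
Minimum cut: (0,1), (3,4)
Partition: S = [0, 3], T = [1, 2, 4, 5, 6, 7, 8]

Max-flow min-cut theorem verified: both equal 17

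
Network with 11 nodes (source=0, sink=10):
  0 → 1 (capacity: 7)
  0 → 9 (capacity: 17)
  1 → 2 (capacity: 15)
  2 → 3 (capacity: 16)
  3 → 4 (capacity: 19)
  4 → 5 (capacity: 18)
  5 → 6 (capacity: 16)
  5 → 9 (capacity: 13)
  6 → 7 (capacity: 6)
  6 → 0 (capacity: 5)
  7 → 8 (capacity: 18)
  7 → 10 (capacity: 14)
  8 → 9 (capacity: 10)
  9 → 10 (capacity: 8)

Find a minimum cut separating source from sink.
Min cut value = 14, edges: (6,7), (9,10)

Min cut value: 14
Partition: S = [0, 1, 2, 3, 4, 5, 6, 8, 9], T = [7, 10]
Cut edges: (6,7), (9,10)

By max-flow min-cut theorem, max flow = min cut = 14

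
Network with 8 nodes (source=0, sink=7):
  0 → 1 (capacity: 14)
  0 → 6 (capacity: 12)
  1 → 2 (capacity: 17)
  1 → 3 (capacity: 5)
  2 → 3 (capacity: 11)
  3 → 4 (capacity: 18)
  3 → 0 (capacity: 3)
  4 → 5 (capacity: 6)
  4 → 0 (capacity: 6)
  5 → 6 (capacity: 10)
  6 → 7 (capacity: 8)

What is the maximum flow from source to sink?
Maximum flow = 8

Max flow: 8

Flow assignment:
  0 → 1: 9/14
  0 → 6: 2/12
  1 → 2: 9/17
  2 → 3: 9/11
  3 → 4: 6/18
  3 → 0: 3/3
  4 → 5: 6/6
  5 → 6: 6/10
  6 → 7: 8/8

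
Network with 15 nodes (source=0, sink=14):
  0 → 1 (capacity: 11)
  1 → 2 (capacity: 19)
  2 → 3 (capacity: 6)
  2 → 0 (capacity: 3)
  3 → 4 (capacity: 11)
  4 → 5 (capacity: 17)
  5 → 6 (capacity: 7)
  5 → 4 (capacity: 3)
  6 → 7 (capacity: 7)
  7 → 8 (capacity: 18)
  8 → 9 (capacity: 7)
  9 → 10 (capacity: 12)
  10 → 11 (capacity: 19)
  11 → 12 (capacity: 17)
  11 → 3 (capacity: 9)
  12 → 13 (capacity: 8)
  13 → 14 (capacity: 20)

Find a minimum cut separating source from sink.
Min cut value = 6, edges: (2,3)

Min cut value: 6
Partition: S = [0, 1, 2], T = [3, 4, 5, 6, 7, 8, 9, 10, 11, 12, 13, 14]
Cut edges: (2,3)

By max-flow min-cut theorem, max flow = min cut = 6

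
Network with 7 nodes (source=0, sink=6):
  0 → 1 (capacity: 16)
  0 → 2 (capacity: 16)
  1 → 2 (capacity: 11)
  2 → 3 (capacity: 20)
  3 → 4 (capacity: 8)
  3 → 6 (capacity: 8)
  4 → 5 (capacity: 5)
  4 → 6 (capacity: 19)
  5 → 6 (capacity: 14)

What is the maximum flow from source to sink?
Maximum flow = 16

Max flow: 16

Flow assignment:
  0 → 1: 11/16
  0 → 2: 5/16
  1 → 2: 11/11
  2 → 3: 16/20
  3 → 4: 8/8
  3 → 6: 8/8
  4 → 6: 8/19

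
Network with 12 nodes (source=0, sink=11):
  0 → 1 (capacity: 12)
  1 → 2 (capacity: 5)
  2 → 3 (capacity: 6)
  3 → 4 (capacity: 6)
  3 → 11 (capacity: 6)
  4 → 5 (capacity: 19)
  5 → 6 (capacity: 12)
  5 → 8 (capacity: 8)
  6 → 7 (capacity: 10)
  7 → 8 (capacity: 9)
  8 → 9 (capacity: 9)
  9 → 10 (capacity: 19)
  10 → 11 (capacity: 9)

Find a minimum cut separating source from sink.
Min cut value = 5, edges: (1,2)

Min cut value: 5
Partition: S = [0, 1], T = [2, 3, 4, 5, 6, 7, 8, 9, 10, 11]
Cut edges: (1,2)

By max-flow min-cut theorem, max flow = min cut = 5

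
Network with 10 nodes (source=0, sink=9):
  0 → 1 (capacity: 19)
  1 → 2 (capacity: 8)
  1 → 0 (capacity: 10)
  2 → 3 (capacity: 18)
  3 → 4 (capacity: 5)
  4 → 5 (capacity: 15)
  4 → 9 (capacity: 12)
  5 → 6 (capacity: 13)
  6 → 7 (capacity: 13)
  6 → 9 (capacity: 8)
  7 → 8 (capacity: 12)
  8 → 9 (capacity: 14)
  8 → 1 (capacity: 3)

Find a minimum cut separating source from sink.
Min cut value = 5, edges: (3,4)

Min cut value: 5
Partition: S = [0, 1, 2, 3], T = [4, 5, 6, 7, 8, 9]
Cut edges: (3,4)

By max-flow min-cut theorem, max flow = min cut = 5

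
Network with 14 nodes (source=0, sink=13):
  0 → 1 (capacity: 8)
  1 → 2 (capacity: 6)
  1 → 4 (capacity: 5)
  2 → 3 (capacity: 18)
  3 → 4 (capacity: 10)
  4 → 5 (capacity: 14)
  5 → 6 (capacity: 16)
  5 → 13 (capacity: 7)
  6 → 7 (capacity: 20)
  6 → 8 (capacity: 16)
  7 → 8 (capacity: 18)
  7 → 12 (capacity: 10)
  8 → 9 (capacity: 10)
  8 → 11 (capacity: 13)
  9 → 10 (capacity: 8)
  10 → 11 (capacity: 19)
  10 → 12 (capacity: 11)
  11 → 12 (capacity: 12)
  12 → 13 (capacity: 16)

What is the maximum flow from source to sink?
Maximum flow = 8

Max flow: 8

Flow assignment:
  0 → 1: 8/8
  1 → 2: 3/6
  1 → 4: 5/5
  2 → 3: 3/18
  3 → 4: 3/10
  4 → 5: 8/14
  5 → 6: 1/16
  5 → 13: 7/7
  6 → 7: 1/20
  7 → 12: 1/10
  12 → 13: 1/16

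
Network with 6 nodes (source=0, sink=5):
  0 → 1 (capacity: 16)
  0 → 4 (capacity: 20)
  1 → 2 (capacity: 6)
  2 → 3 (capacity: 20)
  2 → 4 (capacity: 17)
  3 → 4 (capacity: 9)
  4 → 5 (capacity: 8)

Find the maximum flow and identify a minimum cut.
Max flow = 8, Min cut edges: (4,5)

Maximum flow: 8
Minimum cut: (4,5)
Partition: S = [0, 1, 2, 3, 4], T = [5]

Max-flow min-cut theorem verified: both equal 8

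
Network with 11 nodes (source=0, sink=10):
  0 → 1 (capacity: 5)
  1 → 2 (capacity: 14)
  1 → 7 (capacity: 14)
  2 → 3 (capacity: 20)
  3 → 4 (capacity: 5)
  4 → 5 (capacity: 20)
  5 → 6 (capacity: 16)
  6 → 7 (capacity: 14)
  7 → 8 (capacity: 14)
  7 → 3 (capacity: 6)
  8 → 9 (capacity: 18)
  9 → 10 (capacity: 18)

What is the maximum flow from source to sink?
Maximum flow = 5

Max flow: 5

Flow assignment:
  0 → 1: 5/5
  1 → 7: 5/14
  7 → 8: 5/14
  8 → 9: 5/18
  9 → 10: 5/18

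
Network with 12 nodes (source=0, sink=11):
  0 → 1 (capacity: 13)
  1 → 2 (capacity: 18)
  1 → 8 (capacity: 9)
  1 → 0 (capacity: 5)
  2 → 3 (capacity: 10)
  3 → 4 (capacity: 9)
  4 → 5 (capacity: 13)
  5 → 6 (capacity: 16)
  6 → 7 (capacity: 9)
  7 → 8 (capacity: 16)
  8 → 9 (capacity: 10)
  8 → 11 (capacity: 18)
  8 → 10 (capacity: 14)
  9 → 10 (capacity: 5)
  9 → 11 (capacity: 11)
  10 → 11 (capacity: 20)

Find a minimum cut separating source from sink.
Min cut value = 13, edges: (0,1)

Min cut value: 13
Partition: S = [0], T = [1, 2, 3, 4, 5, 6, 7, 8, 9, 10, 11]
Cut edges: (0,1)

By max-flow min-cut theorem, max flow = min cut = 13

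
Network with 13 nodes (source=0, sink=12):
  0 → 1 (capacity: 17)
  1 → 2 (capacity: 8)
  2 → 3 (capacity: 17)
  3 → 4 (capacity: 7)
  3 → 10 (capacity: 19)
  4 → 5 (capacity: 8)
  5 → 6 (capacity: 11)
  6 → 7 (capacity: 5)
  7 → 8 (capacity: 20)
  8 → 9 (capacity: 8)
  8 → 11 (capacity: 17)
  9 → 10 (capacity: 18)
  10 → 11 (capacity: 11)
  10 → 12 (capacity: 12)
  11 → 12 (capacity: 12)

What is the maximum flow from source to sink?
Maximum flow = 8

Max flow: 8

Flow assignment:
  0 → 1: 8/17
  1 → 2: 8/8
  2 → 3: 8/17
  3 → 10: 8/19
  10 → 12: 8/12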